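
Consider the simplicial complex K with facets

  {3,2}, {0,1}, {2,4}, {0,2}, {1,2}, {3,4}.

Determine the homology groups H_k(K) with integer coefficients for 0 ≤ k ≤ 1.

H_0 ≅ Z,  H_1 ≅ Z^2.

Fix the vertex order 0 < 1 < 2 < 3 < 4 and write every simplex with vertices in increasing order. Then dim K = 1 and the simplices of K are:

  0-simplices (5): [0], [1], [2], [3], [4]
  1-simplices (6): [0,1], [0,2], [1,2], [2,3], [2,4], [3,4]

Hence C_0 ≅ Z^5, C_1 ≅ Z^6.

Boundary ∂_1: C_1 → C_0 maps an edge to its endpoints' difference, ∂[p,q] = q − p. For instance
  ∂[3,4] = [4] − [3].
The 5×6 boundary matrix has rank 4 and Smith normal form diag(1,1,1,1).

Reading off H_k = ker ∂_k / im ∂_{k+1}:

  H_0: rank C_0 − rank ∂_1 = 5 − 4 = 1, and the invariant factors of ∂_1 are all 1, so H_0 = Z.
  H_1: rank ker ∂_1 − rank ∂_2 = (6 − 4) − 0 = 2, and there is no ∂_2, so H_1 = Z^2.

As a check, the Euler characteristic is 5 − 6 = -1, which agrees with 1 − 2 = -1.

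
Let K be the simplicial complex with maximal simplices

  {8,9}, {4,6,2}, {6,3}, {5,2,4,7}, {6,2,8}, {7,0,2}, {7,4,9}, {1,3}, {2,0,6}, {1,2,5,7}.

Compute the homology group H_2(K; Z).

H_2 ≅ 0.

Order the vertices as 0 < 1 < 2 < 3 < 4 < 5 < 6 < 7 < 8 < 9. Listing each simplex with vertices in this order, K has dimension 3 with simplices:

  0-simplices (10): [0], [1], [2], [3], [4], [5], [6], [7], [8], [9]
  1-simplices (21): [0,2], [0,6], [0,7], [1,2], [1,3], [1,5], [1,7], [2,4], [2,5], [2,6], [2,7], [2,8], [3,6], [4,5], [4,6], [4,7], [4,9], [5,7], [6,8], [7,9], [8,9]
  2-simplices (12): [0,2,6], [0,2,7], [1,2,5], [1,2,7], [1,5,7], [2,4,5], [2,4,6], [2,4,7], [2,5,7], [2,6,8], [4,5,7], [4,7,9]
  3-simplices (2): [1,2,5,7], [2,4,5,7]

giving chain groups C_0 ≅ Z^10, C_1 ≅ Z^21, C_2 ≅ Z^12, C_3 ≅ Z^2.

The boundary map ∂_1: C_1 → C_0 maps an edge to its endpoints' difference, ∂[p,q] = q − p.
As a 10×21 matrix over Z this has rank 9, with invariant factors (1,1,1,1,1,1,1,1,1).

The boundary map ∂_2: C_2 → C_1 acts by ∂[p,q,r] = [q,r] − [p,r] + [p,q]. For instance
  ∂[1,2,7] = [2,7] − [1,7] + [1,2],
  ∂[2,6,8] = [6,8] − [2,8] + [2,6].
The resulting 21×12 matrix has rank 10, and its Smith normal form has invariant factors (1,1,1,1,1,1,1,1,1,1).

Boundary ∂_3: C_3 → C_2 sends each 3-simplex σ to the alternating sum Σ_i (−1)^i (σ with its i-th vertex removed). For instance
  ∂[2,4,5,7] = [4,5,7] − [2,5,7] + [2,4,7] − [2,4,5],
  ∂[1,2,5,7] = [2,5,7] − [1,5,7] + [1,2,7] − [1,2,5].
The resulting 12×2 matrix has rank 2, and its Smith normal form has invariant factors (1,1).

Computing H_k = (kernel of ∂_k) / (image of ∂_{k+1}):

  H_2: rank ker ∂_2 − rank ∂_3 = (12 − 10) − 2 = 0, and the invariant factors of ∂_3 are all 1, so H_2 ≅ 0.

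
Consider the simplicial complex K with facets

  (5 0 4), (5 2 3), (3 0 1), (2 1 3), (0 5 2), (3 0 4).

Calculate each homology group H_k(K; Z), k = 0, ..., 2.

K has 6 vertices, 12 edges, 6 triangles.
rank ∂_0 = 0, rank ∂_1 = 5 ⇒ b_0 = 6 − 0 − 5 = 1; all invariant factors of ∂_1 are 1 so no torsion. So H_0 ≅ Z.
rank ∂_1 = 5, rank ∂_2 = 6 ⇒ b_1 = 12 − 5 − 6 = 1; all invariant factors of ∂_2 are 1 so no torsion. So H_1 ≅ Z.
rank ∂_2 = 6, rank ∂_3 = 0 ⇒ b_2 = 6 − 6 − 0 = 0. So H_2 ≅ 0.

H_0 = Z,  H_1 = Z,  H_2 = 0.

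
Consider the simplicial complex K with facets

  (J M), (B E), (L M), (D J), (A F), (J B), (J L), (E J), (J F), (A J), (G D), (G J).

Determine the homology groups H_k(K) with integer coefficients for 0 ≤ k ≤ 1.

Take the total order A < B < D < E < F < G < J < L < M on the vertex set. Then K (dimension 1) consists of the simplices:

  0-simplices (9): A, B, D, E, F, G, J, L, M
  1-simplices (12): AF, AJ, BE, BJ, DG, DJ, EJ, FJ, GJ, JL, JM, LM

Hence C_0 ≅ Z^9, C_1 ≅ Z^12.

The boundary map ∂_1: C_1 → C_0 sends each edge [p,q] (with p < q) to q − p. For instance
  ∂DJ = J − D.
The 9×12 boundary matrix has rank 8 and Smith normal form diag(1,1,1,1,1,1,1,1).

Computing H_k = (kernel of ∂_k) / (image of ∂_{k+1}):

  H_0: rank C_0 − rank ∂_1 = 9 − 8 = 1, and the invariant factors of ∂_1 are all 1, so H_0 ≅ Z.
  H_1: rank ker ∂_1 − rank ∂_2 = (12 − 8) − 0 = 4, and there is no ∂_2, so H_1 ≅ Z^4.

(K is a triangulation of a wedge of 4 circles.)

H_0 = Z,  H_1 = Z^4.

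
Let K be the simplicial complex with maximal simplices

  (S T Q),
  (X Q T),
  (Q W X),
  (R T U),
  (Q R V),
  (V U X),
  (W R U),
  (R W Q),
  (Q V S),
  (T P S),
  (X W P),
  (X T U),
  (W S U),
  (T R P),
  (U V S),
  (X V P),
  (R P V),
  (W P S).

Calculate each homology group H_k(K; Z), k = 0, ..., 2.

H_0 ≅ Z,  H_1 ≅ Z^2,  H_2 ≅ Z.

Take the total order P < Q < R < S < T < U < V < W < X on the vertex set. Then K (dimension 2) consists of the simplices:

  0-simplices (9): P, Q, R, S, T, U, V, W, X
  1-simplices (27): PR, PS, PT, PV, PW, PX, QR, QS, QT, QV, QW, QX, RT, RU, RV, RW, ST, SU, SV, SW, TU, TX, UV, UW, UX, VX, WX
  2-simplices (18): PRT, PRV, PST, PSW, PVX, PWX, QRV, QRW, QST, QSV, QTX, QWX, RTU, RUW, SUV, SUW, TUX, UVX

giving chain groups C_0 ≅ Z^9, C_1 ≅ Z^27, C_2 ≅ Z^18.

∂_1: C_1 → C_0 is given by ∂[p,q] = [q] − [p].
The 9×27 boundary matrix has rank 8 and Smith normal form diag(1,1,1,1,1,1,1,1).

The boundary map ∂_2: C_2 → C_1 acts by ∂[p,q,r] = [q,r] − [p,r] + [p,q]. For instance
  ∂SUV = UV − SV + SU,
  ∂UVX = VX − UX + UV.
This gives a 27×18 integer matrix of rank 17; reducing to Smith normal form yields diagonal entries (1,1,1,1,1,1,1,1,1,1,1,1,1,1,1,1,1).

Reading off H_k = ker ∂_k / im ∂_{k+1}:

  H_0: rank C_0 − rank ∂_1 = 9 − 8 = 1, and the invariant factors of ∂_1 are all 1, so H_0 = Z.
  H_1: rank ker ∂_1 − rank ∂_2 = (27 − 8) − 17 = 2, and the invariant factors of ∂_2 are all 1, so H_1 = Z^2.
  H_2: rank ker ∂_2 − rank ∂_3 = (18 − 17) − 0 = 1, and there is no ∂_3, so H_2 = Z.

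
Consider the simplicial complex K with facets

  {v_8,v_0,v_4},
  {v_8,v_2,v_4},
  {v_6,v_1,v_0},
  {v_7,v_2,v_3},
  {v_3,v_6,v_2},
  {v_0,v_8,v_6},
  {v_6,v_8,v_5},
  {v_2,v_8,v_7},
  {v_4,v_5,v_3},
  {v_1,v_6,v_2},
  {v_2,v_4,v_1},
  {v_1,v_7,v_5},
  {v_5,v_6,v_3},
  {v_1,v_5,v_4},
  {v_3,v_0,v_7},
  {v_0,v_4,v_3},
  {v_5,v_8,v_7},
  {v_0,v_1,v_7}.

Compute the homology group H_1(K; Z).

H_1 = Z^2.

Fix the vertex order v_0 < v_1 < v_2 < v_3 < v_4 < v_5 < v_6 < v_7 < v_8 and write every simplex with vertices in increasing order. Then dim K = 2 and the simplices of K are:

  0-simplices (9): [v_0], [v_1], [v_2], [v_3], [v_4], [v_5], [v_6], [v_7], [v_8]
  1-simplices (27): (27 of them)
  2-simplices (18): (18 of them)

so the chain groups are C_0 ≅ Z^9, C_1 ≅ Z^27, C_2 ≅ Z^18.

∂_1: C_1 → C_0 is given by ∂[p,q] = [q] − [p].
As a 9×27 matrix over Z this has rank 8, with invariant factors (1,1,1,1,1,1,1,1).

Boundary ∂_2: C_2 → C_1 maps a triangle to the signed sum of its edges. For instance
  ∂[v_1,v_5,v_7] = [v_5,v_7] − [v_1,v_7] + [v_1,v_5],
  ∂[v_3,v_4,v_5] = [v_4,v_5] − [v_3,v_5] + [v_3,v_4].
As a 27×18 matrix over Z this has rank 17, with invariant factors (1,1,1,1,1,1,1,1,1,1,1,1,1,1,1,1,1).

Now H_k = ker ∂_k / im ∂_{k+1}, so:

  H_1: rank ker ∂_1 − rank ∂_2 = (27 − 8) − 17 = 2, and the invariant factors of ∂_2 are all 1, so H_1 ≅ Z^2.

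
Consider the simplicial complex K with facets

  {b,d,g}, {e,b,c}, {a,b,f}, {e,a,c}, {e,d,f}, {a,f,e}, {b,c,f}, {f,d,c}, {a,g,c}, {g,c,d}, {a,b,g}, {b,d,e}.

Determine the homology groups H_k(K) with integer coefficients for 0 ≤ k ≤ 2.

Order the vertices as a < b < c < d < e < f < g. Listing each simplex with vertices in this order, K has dimension 2 with simplices:

  0-simplices (7): a, b, c, d, e, f, g
  1-simplices (18): ab, ac, ae, af, ag, bc, bd, be, bf, bg, cd, ce, cf, cg, de, df, dg, ef
  2-simplices (12): abf, abg, ace, acg, aef, bce, bcf, bde, bdg, cdf, cdg, def

Hence C_0 ≅ Z^7, C_1 ≅ Z^18, C_2 ≅ Z^12.

∂_1: C_1 → C_0 is given by ∂[p,q] = [q] − [p].
As a 7×18 matrix over Z this has rank 6, with invariant factors (1,1,1,1,1,1).

∂_2: C_2 → C_1 sends each 2-simplex [p,q,r] to [q,r] − [p,r] + [p,q]. For instance
  ∂bce = ce − be + bc,
  ∂bde = de − be + bd.
The 18×12 boundary matrix has rank 12 and Smith normal form diag(1,1,1,1,1,1,1,1,1,1,1,2).

Reading off H_k = ker ∂_k / im ∂_{k+1}:

  H_0: rank C_0 − rank ∂_1 = 7 − 6 = 1, and the invariant factors of ∂_1 are all 1, so H_0 ≅ Z.
  H_1: rank ker ∂_1 − rank ∂_2 = (18 − 6) − 12 = 0, and ∂_2 has invariant factor 2 > 1, so H_1 ≅ Z_2.
  H_2: rank ker ∂_2 − rank ∂_3 = (12 − 12) − 0 = 0, and there is no ∂_3, so H_2 ≅ 0.

H_0 = Z,  H_1 = Z_2,  H_2 = 0.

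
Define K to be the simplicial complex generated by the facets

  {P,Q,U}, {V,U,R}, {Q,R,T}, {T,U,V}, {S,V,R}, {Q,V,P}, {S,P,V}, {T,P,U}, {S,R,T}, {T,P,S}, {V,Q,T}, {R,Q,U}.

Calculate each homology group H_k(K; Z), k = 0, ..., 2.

H_0 ≅ Z,  H_1 ≅ Z/2,  H_2 = 0.

We work with the vertex ordering P < Q < R < S < T < U < V. The simplices of K, each written with vertices in increasing order, are:

  0-simplices (7): P, Q, R, S, T, U, V
  1-simplices (18): PQ, PS, PT, PU, PV, QR, QT, QU, QV, RS, RT, RU, RV, ST, SV, TU, TV, UV
  2-simplices (12): PQU, PQV, PST, PSV, PTU, QRT, QRU, QTV, RST, RSV, RUV, TUV

Hence C_0 ≅ Z^7, C_1 ≅ Z^18, C_2 ≅ Z^12.

∂_1: C_1 → C_0 maps an edge to its endpoints' difference, ∂[p,q] = q − p. For instance
  ∂TV = V − T.
The 7×18 boundary matrix has rank 6 and Smith normal form diag(1,1,1,1,1,1).

The boundary map ∂_2: C_2 → C_1 acts by ∂[p,q,r] = [q,r] − [p,r] + [p,q]. For instance
  ∂PQV = QV − PV + PQ,
  ∂QTV = TV − QV + QT.
The resulting 18×12 matrix has rank 12, and its Smith normal form has invariant factors (1,1,1,1,1,1,1,1,1,1,1,2).

From H_k ≅ ker(∂_k) / im(∂_{k+1}) we obtain:

  H_0: rank C_0 − rank ∂_1 = 7 − 6 = 1, and the invariant factors of ∂_1 are all 1, so H_0 ≅ Z.
  H_1: rank ker ∂_1 − rank ∂_2 = (18 − 6) − 12 = 0, and ∂_2 has invariant factor 2 > 1, so H_1 ≅ Z/2.
  H_2: rank ker ∂_2 − rank ∂_3 = (12 − 12) − 0 = 0, and there is no ∂_3, so H_2 ≅ 0.

As a check, the Euler characteristic is 7 − 18 + 12 = 1, which agrees with 1 − 0 + 0 = 1.
(K is a triangulation of the real projective plane RP^2.)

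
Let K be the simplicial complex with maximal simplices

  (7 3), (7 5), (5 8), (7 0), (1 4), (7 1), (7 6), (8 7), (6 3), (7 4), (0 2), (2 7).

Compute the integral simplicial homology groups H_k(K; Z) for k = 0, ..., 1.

H_0 = Z,  H_1 = Z^4.

Take the total order 0 < 1 < 2 < 3 < 4 < 5 < 6 < 7 < 8 on the vertex set. Then K (dimension 1) consists of the simplices:

  0-simplices (9): [0], [1], [2], [3], [4], [5], [6], [7], [8]
  1-simplices (12): [0,2], [0,7], [1,4], [1,7], [2,7], [3,6], [3,7], [4,7], [5,7], [5,8], [6,7], [7,8]

giving chain groups C_0 ≅ Z^9, C_1 ≅ Z^12.

Boundary ∂_1: C_1 → C_0 is given by ∂[p,q] = [q] − [p]. For instance
  ∂[7,8] = [8] − [7].
As a 9×12 matrix over Z this has rank 8, with invariant factors (1,1,1,1,1,1,1,1).

From H_k ≅ ker(∂_k) / im(∂_{k+1}) we obtain:

  H_0: rank C_0 − rank ∂_1 = 9 − 8 = 1, and the invariant factors of ∂_1 are all 1, so H_0 = Z.
  H_1: rank ker ∂_1 − rank ∂_2 = (12 − 8) − 0 = 4, and there is no ∂_2, so H_1 = Z^4.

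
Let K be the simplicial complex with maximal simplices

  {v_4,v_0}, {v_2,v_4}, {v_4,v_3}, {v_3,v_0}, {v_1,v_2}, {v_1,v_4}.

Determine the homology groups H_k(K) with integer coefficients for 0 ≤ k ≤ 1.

H_0 = Z,  H_1 = Z^2.

We work with the vertex ordering v_0 < v_1 < v_2 < v_3 < v_4. The simplices of K, each written with vertices in increasing order, are:

  0-simplices (5): [v_0], [v_1], [v_2], [v_3], [v_4]
  1-simplices (6): [v_0,v_3], [v_0,v_4], [v_1,v_2], [v_1,v_4], [v_2,v_4], [v_3,v_4]

so the chain groups are C_0 ≅ Z^5, C_1 ≅ Z^6.

Boundary ∂_1: C_1 → C_0 is given by ∂[p,q] = [q] − [p].
The resulting 5×6 matrix has rank 4, and its Smith normal form has invariant factors (1,1,1,1).

Reading off H_k = ker ∂_k / im ∂_{k+1}:

  H_0: rank C_0 − rank ∂_1 = 5 − 4 = 1, and the invariant factors of ∂_1 are all 1, so H_0 = Z.
  H_1: rank ker ∂_1 − rank ∂_2 = (6 − 4) − 0 = 2, and there is no ∂_2, so H_1 = Z^2.

As a check, the Euler characteristic is 5 − 6 = -1, which agrees with 1 − 2 = -1.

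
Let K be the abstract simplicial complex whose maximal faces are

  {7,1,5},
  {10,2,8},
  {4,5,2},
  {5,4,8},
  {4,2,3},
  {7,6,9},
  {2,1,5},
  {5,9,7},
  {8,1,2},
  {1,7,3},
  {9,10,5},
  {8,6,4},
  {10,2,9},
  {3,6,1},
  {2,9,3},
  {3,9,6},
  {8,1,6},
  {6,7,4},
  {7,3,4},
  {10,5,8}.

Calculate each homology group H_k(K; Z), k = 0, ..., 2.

H_0 ≅ Z,  H_1 ≅ Z ⊕ Z/2Z,  H_2 = 0.

Take the total order 1 < 2 < 3 < 4 < 5 < 6 < 7 < 8 < 9 < 10 on the vertex set. Then K (dimension 2) consists of the simplices:

  0-simplices (10): [1], [2], [3], [4], [5], [6], [7], [8], [9], [10]
  1-simplices (30): (30 of them)
  2-simplices (20): (20 of them)

Hence C_0 ≅ Z^10, C_1 ≅ Z^30, C_2 ≅ Z^20.

Boundary ∂_1: C_1 → C_0 sends each edge [p,q] (with p < q) to q − p.
As a 10×30 matrix over Z this has rank 9, with invariant factors (1,1,1,1,1,1,1,1,1).

The boundary map ∂_2: C_2 → C_1 acts by ∂[p,q,r] = [q,r] − [p,r] + [p,q]. For instance
  ∂[5,7,9] = [7,9] − [5,9] + [5,7],
  ∂[1,3,7] = [3,7] − [1,7] + [1,3].
The 30×20 boundary matrix has rank 20 and Smith normal form diag(1,1,1,1,1,1,1,1,1,1,1,1,1,1,1,1,1,1,1,2).

Computing H_k = (kernel of ∂_k) / (image of ∂_{k+1}):

  H_0: rank C_0 − rank ∂_1 = 10 − 9 = 1, and the invariant factors of ∂_1 are all 1, so H_0 = Z.
  H_1: rank ker ∂_1 − rank ∂_2 = (30 − 9) − 20 = 1, and ∂_2 has invariant factor 2 > 1, so H_1 = Z ⊕ Z/2Z.
  H_2: rank ker ∂_2 − rank ∂_3 = (20 − 20) − 0 = 0, and there is no ∂_3, so H_2 = 0.

(K is a triangulation of the Klein bottle.)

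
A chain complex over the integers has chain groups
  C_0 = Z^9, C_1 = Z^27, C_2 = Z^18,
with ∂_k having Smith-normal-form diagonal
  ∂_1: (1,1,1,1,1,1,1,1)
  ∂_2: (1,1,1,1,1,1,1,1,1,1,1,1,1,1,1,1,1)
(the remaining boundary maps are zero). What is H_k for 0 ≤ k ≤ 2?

H_0: b_0 = 9 − 0 − 8 = 1; torsion from ∂_1 factors > 1: none. So H_0 ≅ Z.
H_1: b_1 = 27 − 8 − 17 = 2; torsion from ∂_2 factors > 1: none. So H_1 ≅ Z^2.
H_2: b_2 = 18 − 17 − 0 = 1; torsion from ∂_3 factors > 1: none. So H_2 ≅ Z.

H_0 ≅ Z,  H_1 ≅ Z^2,  H_2 ≅ Z.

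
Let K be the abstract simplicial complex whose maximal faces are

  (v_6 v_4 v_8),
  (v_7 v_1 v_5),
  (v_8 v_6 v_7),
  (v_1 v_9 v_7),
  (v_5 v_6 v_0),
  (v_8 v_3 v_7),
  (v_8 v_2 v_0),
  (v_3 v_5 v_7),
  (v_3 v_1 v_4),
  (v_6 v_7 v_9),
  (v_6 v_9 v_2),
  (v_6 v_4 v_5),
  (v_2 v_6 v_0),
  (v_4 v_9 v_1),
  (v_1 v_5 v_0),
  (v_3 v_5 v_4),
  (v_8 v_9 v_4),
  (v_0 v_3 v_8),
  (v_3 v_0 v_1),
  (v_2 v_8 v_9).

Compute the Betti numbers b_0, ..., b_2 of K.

Take the total order v_0 < v_1 < v_2 < v_3 < v_4 < v_5 < v_6 < v_7 < v_8 < v_9 on the vertex set. Then K (dimension 2) consists of the simplices:

  0-simplices (10): [v_0], [v_1], [v_2], [v_3], [v_4], [v_5], [v_6], [v_7], [v_8], [v_9]
  1-simplices (30): (30 of them)
  2-simplices (20): (20 of them)

Hence C_0 ≅ Z^10, C_1 ≅ Z^30, C_2 ≅ Z^20.

Boundary ∂_1: C_1 → C_0 maps an edge to its endpoints' difference, ∂[p,q] = q − p. For instance
  ∂[v_7,v_9] = [v_9] − [v_7].
As a 10×30 matrix over Z this has rank 9, with invariant factors (1,1,1,1,1,1,1,1,1).

∂_2: C_2 → C_1 acts by ∂[p,q,r] = [q,r] − [p,r] + [p,q]. For instance
  ∂[v_4,v_6,v_8] = [v_6,v_8] − [v_4,v_8] + [v_4,v_6],
  ∂[v_0,v_3,v_8] = [v_3,v_8] − [v_0,v_8] + [v_0,v_3].
The resulting 30×20 matrix has rank 20, and its Smith normal form has invariant factors (1,1,1,1,1,1,1,1,1,1,1,1,1,1,1,1,1,1,1,2).

Reading off H_k = ker ∂_k / im ∂_{k+1}:

  H_0: rank C_0 − rank ∂_1 = 10 − 9 = 1, and the invariant factors of ∂_1 are all 1, so H_0 ≅ Z.
  H_1: rank ker ∂_1 − rank ∂_2 = (30 − 9) − 20 = 1, and ∂_2 has invariant factor 2 > 1, so H_1 ≅ Z × Z/2.
  H_2: rank ker ∂_2 − rank ∂_3 = (20 − 20) − 0 = 0, and there is no ∂_3, so H_2 ≅ 0.

As a check, the Euler characteristic is 10 − 30 + 20 = 0, which agrees with 1 − 1 + 0 = 0.
(K is a triangulation of the Klein bottle.)

Hence the Betti numbers are b_0 = 1, b_1 = 1, b_2 = 0.

b_0 = 1, b_1 = 1, b_2 = 0.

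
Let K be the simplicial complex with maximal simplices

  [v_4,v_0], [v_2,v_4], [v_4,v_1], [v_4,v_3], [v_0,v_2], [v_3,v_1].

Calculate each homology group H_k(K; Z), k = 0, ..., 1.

H_0 ≅ Z,  H_1 ≅ Z^2.

Take the total order v_0 < v_1 < v_2 < v_3 < v_4 on the vertex set. Then K (dimension 1) consists of the simplices:

  0-simplices (5): [v_0], [v_1], [v_2], [v_3], [v_4]
  1-simplices (6): [v_0,v_2], [v_0,v_4], [v_1,v_3], [v_1,v_4], [v_2,v_4], [v_3,v_4]

giving chain groups C_0 ≅ Z^5, C_1 ≅ Z^6.

The boundary map ∂_1: C_1 → C_0 maps an edge to its endpoints' difference, ∂[p,q] = q − p.
The 5×6 boundary matrix has rank 4 and Smith normal form diag(1,1,1,1).

Computing H_k = (kernel of ∂_k) / (image of ∂_{k+1}):

  H_0: rank C_0 − rank ∂_1 = 5 − 4 = 1, and the invariant factors of ∂_1 are all 1, so H_0 ≅ Z.
  H_1: rank ker ∂_1 − rank ∂_2 = (6 − 4) − 0 = 2, and there is no ∂_2, so H_1 ≅ Z^2.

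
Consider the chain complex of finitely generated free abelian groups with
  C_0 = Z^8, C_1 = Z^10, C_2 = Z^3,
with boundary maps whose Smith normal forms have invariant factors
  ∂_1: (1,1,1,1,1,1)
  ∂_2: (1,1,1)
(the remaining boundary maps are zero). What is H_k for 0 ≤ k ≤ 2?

H_0 ≅ Z^2,  H_1 ≅ Z,  H_2 = 0.

H_0: b_0 = 8 − 0 − 6 = 2; torsion from ∂_1 factors > 1: none. So H_0 ≅ Z^2.
H_1: b_1 = 10 − 6 − 3 = 1; torsion from ∂_2 factors > 1: none. So H_1 ≅ Z.
H_2: b_2 = 3 − 3 − 0 = 0; torsion from ∂_3 factors > 1: none. So H_2 ≅ 0.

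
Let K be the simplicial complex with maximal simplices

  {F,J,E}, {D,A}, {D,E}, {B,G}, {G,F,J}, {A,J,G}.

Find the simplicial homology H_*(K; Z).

H_0 ≅ Z,  H_1 ≅ Z,  H_2 = 0.

We work with the vertex ordering A < B < D < E < F < G < J. The simplices of K, each written with vertices in increasing order, are:

  0-simplices (7): A, B, D, E, F, G, J
  1-simplices (10): AD, AG, AJ, BG, DE, EF, EJ, FG, FJ, GJ
  2-simplices (3): AGJ, EFJ, FGJ

giving chain groups C_0 ≅ Z^7, C_1 ≅ Z^10, C_2 ≅ Z^3.

The boundary map ∂_1: C_1 → C_0 maps an edge to its endpoints' difference, ∂[p,q] = q − p.
This gives a 7×10 integer matrix of rank 6; reducing to Smith normal form yields diagonal entries (1,1,1,1,1,1).

The boundary map ∂_2: C_2 → C_1 sends each 2-simplex [p,q,r] to [q,r] − [p,r] + [p,q]. For instance
  ∂EFJ = FJ − EJ + EF,
  ∂FGJ = GJ − FJ + FG.
The 10×3 boundary matrix has rank 3 and Smith normal form diag(1,1,1).

Reading off H_k = ker ∂_k / im ∂_{k+1}:

  H_0: rank C_0 − rank ∂_1 = 7 − 6 = 1, and the invariant factors of ∂_1 are all 1, so H_0 = Z.
  H_1: rank ker ∂_1 − rank ∂_2 = (10 − 6) − 3 = 1, and the invariant factors of ∂_2 are all 1, so H_1 = Z.
  H_2: rank ker ∂_2 − rank ∂_3 = (3 − 3) − 0 = 0, and there is no ∂_3, so H_2 = 0.

As a check, the Euler characteristic is 7 − 10 + 3 = 0, which agrees with 1 − 1 + 0 = 0.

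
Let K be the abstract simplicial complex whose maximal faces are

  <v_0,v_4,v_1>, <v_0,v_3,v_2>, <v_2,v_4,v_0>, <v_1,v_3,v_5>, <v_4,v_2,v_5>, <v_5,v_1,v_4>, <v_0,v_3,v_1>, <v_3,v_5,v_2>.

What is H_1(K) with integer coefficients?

H_1 = 0.

Order the vertices as v_0 < v_1 < v_2 < v_3 < v_4 < v_5. Listing each simplex with vertices in this order, K has dimension 2 with simplices:

  0-simplices (6): [v_0], [v_1], [v_2], [v_3], [v_4], [v_5]
  1-simplices (12): [v_0,v_1], [v_0,v_2], [v_0,v_3], [v_0,v_4], [v_1,v_3], [v_1,v_4], [v_1,v_5], [v_2,v_3], [v_2,v_4], [v_2,v_5], [v_3,v_5], [v_4,v_5]
  2-simplices (8): [v_0,v_1,v_3], [v_0,v_1,v_4], [v_0,v_2,v_3], [v_0,v_2,v_4], [v_1,v_3,v_5], [v_1,v_4,v_5], [v_2,v_3,v_5], [v_2,v_4,v_5]

giving chain groups C_0 ≅ Z^6, C_1 ≅ Z^12, C_2 ≅ Z^8.

The boundary map ∂_1: C_1 → C_0 sends each edge [p,q] (with p < q) to q − p. For instance
  ∂[v_1,v_4] = [v_4] − [v_1].
The resulting 6×12 matrix has rank 5, and its Smith normal form has invariant factors (1,1,1,1,1).

∂_2: C_2 → C_1 acts by ∂[p,q,r] = [q,r] − [p,r] + [p,q]. For instance
  ∂[v_0,v_2,v_4] = [v_2,v_4] − [v_0,v_4] + [v_0,v_2],
  ∂[v_0,v_1,v_3] = [v_1,v_3] − [v_0,v_3] + [v_0,v_1].
The 12×8 boundary matrix has rank 7 and Smith normal form diag(1,1,1,1,1,1,1).

Reading off H_k = ker ∂_k / im ∂_{k+1}:

  H_1: rank ker ∂_1 − rank ∂_2 = (12 − 5) − 7 = 0, and the invariant factors of ∂_2 are all 1, so H_1 ≅ 0.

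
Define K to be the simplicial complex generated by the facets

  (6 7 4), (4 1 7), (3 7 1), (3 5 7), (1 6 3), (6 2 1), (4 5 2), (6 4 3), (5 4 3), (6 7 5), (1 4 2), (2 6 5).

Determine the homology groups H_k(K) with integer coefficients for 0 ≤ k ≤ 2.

We work with the vertex ordering 1 < 2 < 3 < 4 < 5 < 6 < 7. The simplices of K, each written with vertices in increasing order, are:

  0-simplices (7): [1], [2], [3], [4], [5], [6], [7]
  1-simplices (18): [1,2], [1,3], [1,4], [1,6], [1,7], [2,4], [2,5], [2,6], [3,4], [3,5], [3,6], [3,7], [4,5], [4,6], [4,7], [5,6], [5,7], [6,7]
  2-simplices (12): [1,2,4], [1,2,6], [1,3,6], [1,3,7], [1,4,7], [2,4,5], [2,5,6], [3,4,5], [3,4,6], [3,5,7], [4,6,7], [5,6,7]

giving chain groups C_0 ≅ Z^7, C_1 ≅ Z^18, C_2 ≅ Z^12.

The boundary map ∂_1: C_1 → C_0 maps an edge to its endpoints' difference, ∂[p,q] = q − p.
The 7×18 boundary matrix has rank 6 and Smith normal form diag(1,1,1,1,1,1).

The boundary map ∂_2: C_2 → C_1 sends each 2-simplex [p,q,r] to [q,r] − [p,r] + [p,q]. For instance
  ∂[3,5,7] = [5,7] − [3,7] + [3,5],
  ∂[3,4,5] = [4,5] − [3,5] + [3,4].
This gives a 18×12 integer matrix of rank 12; reducing to Smith normal form yields diagonal entries (1,1,1,1,1,1,1,1,1,1,1,2).

Computing H_k = (kernel of ∂_k) / (image of ∂_{k+1}):

  H_0: rank C_0 − rank ∂_1 = 7 − 6 = 1, and the invariant factors of ∂_1 are all 1, so H_0 ≅ Z.
  H_1: rank ker ∂_1 − rank ∂_2 = (18 − 6) − 12 = 0, and ∂_2 has invariant factor 2 > 1, so H_1 ≅ Z/2.
  H_2: rank ker ∂_2 − rank ∂_3 = (12 − 12) − 0 = 0, and there is no ∂_3, so H_2 ≅ 0.

H_0 = Z,  H_1 = Z/2,  H_2 = 0.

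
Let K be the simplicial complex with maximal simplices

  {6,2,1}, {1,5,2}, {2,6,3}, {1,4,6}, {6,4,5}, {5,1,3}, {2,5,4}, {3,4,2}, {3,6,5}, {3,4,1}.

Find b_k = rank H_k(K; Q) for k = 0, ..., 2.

Fix the vertex order 1 < 2 < 3 < 4 < 5 < 6 and write every simplex with vertices in increasing order. Then dim K = 2 and the simplices of K are:

  0-simplices (6): [1], [2], [3], [4], [5], [6]
  1-simplices (15): [1,2], [1,3], [1,4], [1,5], [1,6], [2,3], [2,4], [2,5], [2,6], [3,4], [3,5], [3,6], [4,5], [4,6], [5,6]
  2-simplices (10): [1,2,5], [1,2,6], [1,3,4], [1,3,5], [1,4,6], [2,3,4], [2,3,6], [2,4,5], [3,5,6], [4,5,6]

Hence C_0 ≅ Z^6, C_1 ≅ Z^15, C_2 ≅ Z^10.

∂_1: C_1 → C_0 is given by ∂[p,q] = [q] − [p]. For instance
  ∂[4,6] = [6] − [4].
The 6×15 boundary matrix has rank 5 and Smith normal form diag(1,1,1,1,1).

The boundary map ∂_2: C_2 → C_1 sends each 2-simplex [p,q,r] to [q,r] − [p,r] + [p,q]. For instance
  ∂[1,3,5] = [3,5] − [1,5] + [1,3],
  ∂[1,2,5] = [2,5] − [1,5] + [1,2].
The resulting 15×10 matrix has rank 10, and its Smith normal form has invariant factors (1,1,1,1,1,1,1,1,1,2).

From H_k ≅ ker(∂_k) / im(∂_{k+1}) we obtain:

  H_0: rank C_0 − rank ∂_1 = 6 − 5 = 1, and the invariant factors of ∂_1 are all 1, so H_0 = Z.
  H_1: rank ker ∂_1 − rank ∂_2 = (15 − 5) − 10 = 0, and ∂_2 has invariant factor 2 > 1, so H_1 = Z/2Z.
  H_2: rank ker ∂_2 − rank ∂_3 = (10 − 10) − 0 = 0, and there is no ∂_3, so H_2 = 0.

As a check, the Euler characteristic is 6 − 15 + 10 = 1, which agrees with 1 − 0 + 0 = 1.
(K is a triangulation of the real projective plane RP^2.)

Hence the Betti numbers are b_0 = 1, b_1 = 0, b_2 = 0.

b_0 = 1, b_1 = 0, b_2 = 0.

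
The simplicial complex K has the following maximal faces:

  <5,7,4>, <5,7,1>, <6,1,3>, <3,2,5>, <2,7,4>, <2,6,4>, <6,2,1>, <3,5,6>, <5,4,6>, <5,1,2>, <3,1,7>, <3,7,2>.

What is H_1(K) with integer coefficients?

Take the total order 1 < 2 < 3 < 4 < 5 < 6 < 7 on the vertex set. Then K (dimension 2) consists of the simplices:

  0-simplices (7): [1], [2], [3], [4], [5], [6], [7]
  1-simplices (18): [1,2], [1,3], [1,5], [1,6], [1,7], [2,3], [2,4], [2,5], [2,6], [2,7], [3,5], [3,6], [3,7], [4,5], [4,6], [4,7], [5,6], [5,7]
  2-simplices (12): [1,2,5], [1,2,6], [1,3,6], [1,3,7], [1,5,7], [2,3,5], [2,3,7], [2,4,6], [2,4,7], [3,5,6], [4,5,6], [4,5,7]

giving chain groups C_0 ≅ Z^7, C_1 ≅ Z^18, C_2 ≅ Z^12.

Boundary ∂_1: C_1 → C_0 is given by ∂[p,q] = [q] − [p].
As a 7×18 matrix over Z this has rank 6, with invariant factors (1,1,1,1,1,1).

The boundary map ∂_2: C_2 → C_1 sends each 2-simplex [p,q,r] to [q,r] − [p,r] + [p,q]. For instance
  ∂[2,4,7] = [4,7] − [2,7] + [2,4],
  ∂[1,3,7] = [3,7] − [1,7] + [1,3].
The resulting 18×12 matrix has rank 12, and its Smith normal form has invariant factors (1,1,1,1,1,1,1,1,1,1,1,2).

From H_k ≅ ker(∂_k) / im(∂_{k+1}) we obtain:

  H_1: rank ker ∂_1 − rank ∂_2 = (18 − 6) − 12 = 0, and ∂_2 has invariant factor 2 > 1, so H_1 ≅ Z/2.

H_1 ≅ Z/2.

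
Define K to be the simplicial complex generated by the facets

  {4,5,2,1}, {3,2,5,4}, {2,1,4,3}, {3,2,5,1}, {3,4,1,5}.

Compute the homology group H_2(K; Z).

H_2 ≅ 0.

Order the vertices as 1 < 2 < 3 < 4 < 5. Listing each simplex with vertices in this order, K has dimension 3 with simplices:

  0-simplices (5): [1], [2], [3], [4], [5]
  1-simplices (10): [1,2], [1,3], [1,4], [1,5], [2,3], [2,4], [2,5], [3,4], [3,5], [4,5]
  2-simplices (10): [1,2,3], [1,2,4], [1,2,5], [1,3,4], [1,3,5], [1,4,5], [2,3,4], [2,3,5], [2,4,5], [3,4,5]
  3-simplices (5): [1,2,3,4], [1,2,3,5], [1,2,4,5], [1,3,4,5], [2,3,4,5]

giving chain groups C_0 ≅ Z^5, C_1 ≅ Z^10, C_2 ≅ Z^10, C_3 ≅ Z^5.

∂_1: C_1 → C_0 is given by ∂[p,q] = [q] − [p].
The 5×10 boundary matrix has rank 4 and Smith normal form diag(1,1,1,1).

∂_2: C_2 → C_1 sends each 2-simplex [p,q,r] to [q,r] − [p,r] + [p,q]. For instance
  ∂[1,4,5] = [4,5] − [1,5] + [1,4],
  ∂[1,2,4] = [2,4] − [1,4] + [1,2].
As a 10×10 matrix over Z this has rank 6, with invariant factors (1,1,1,1,1,1).

Boundary ∂_3: C_3 → C_2 sends each 3-simplex σ to the alternating sum Σ_i (−1)^i (σ with its i-th vertex removed). For instance
  ∂[1,2,4,5] = [2,4,5] − [1,4,5] + [1,2,5] − [1,2,4],
  ∂[1,3,4,5] = [3,4,5] − [1,4,5] + [1,3,5] − [1,3,4].
The resulting 10×5 matrix has rank 4, and its Smith normal form has invariant factors (1,1,1,1).

From H_k ≅ ker(∂_k) / im(∂_{k+1}) we obtain:

  H_2: rank ker ∂_2 − rank ∂_3 = (10 − 6) − 4 = 0, and the invariant factors of ∂_3 are all 1, so H_2 ≅ 0.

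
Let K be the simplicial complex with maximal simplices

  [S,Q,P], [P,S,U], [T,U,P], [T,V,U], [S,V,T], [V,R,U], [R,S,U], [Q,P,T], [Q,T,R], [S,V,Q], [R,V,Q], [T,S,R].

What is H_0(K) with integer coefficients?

Order the vertices as P < Q < R < S < T < U < V. Listing each simplex with vertices in this order, K has dimension 2 with simplices:

  0-simplices (7): P, Q, R, S, T, U, V
  1-simplices (18): PQ, PS, PT, PU, QR, QS, QT, QV, RS, RT, RU, RV, ST, SU, SV, TU, TV, UV
  2-simplices (12): PQS, PQT, PSU, PTU, QRT, QRV, QSV, RST, RSU, RUV, STV, TUV

so the chain groups are C_0 ≅ Z^7, C_1 ≅ Z^18, C_2 ≅ Z^12.

The boundary map ∂_1: C_1 → C_0 sends each edge [p,q] (with p < q) to q − p. For instance
  ∂QS = S − Q.
This gives a 7×18 integer matrix of rank 6; reducing to Smith normal form yields diagonal entries (1,1,1,1,1,1).

The boundary map ∂_2: C_2 → C_1 sends each 2-simplex [p,q,r] to [q,r] − [p,r] + [p,q]. For instance
  ∂PQT = QT − PT + PQ,
  ∂QRV = RV − QV + QR.
This gives a 18×12 integer matrix of rank 12; reducing to Smith normal form yields diagonal entries (1,1,1,1,1,1,1,1,1,1,1,2).

From H_k ≅ ker(∂_k) / im(∂_{k+1}) we obtain:

  H_0: rank C_0 − rank ∂_1 = 7 − 6 = 1, and the invariant factors of ∂_1 are all 1, so H_0 = Z.

H_0 ≅ Z.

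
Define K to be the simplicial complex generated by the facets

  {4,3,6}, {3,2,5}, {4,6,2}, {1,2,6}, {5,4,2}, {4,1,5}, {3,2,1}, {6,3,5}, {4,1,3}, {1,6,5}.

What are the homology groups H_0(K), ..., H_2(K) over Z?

H_0 ≅ Z,  H_1 ≅ Z/2,  H_2 = 0.

Take the total order 1 < 2 < 3 < 4 < 5 < 6 on the vertex set. Then K (dimension 2) consists of the simplices:

  0-simplices (6): [1], [2], [3], [4], [5], [6]
  1-simplices (15): [1,2], [1,3], [1,4], [1,5], [1,6], [2,3], [2,4], [2,5], [2,6], [3,4], [3,5], [3,6], [4,5], [4,6], [5,6]
  2-simplices (10): [1,2,3], [1,2,6], [1,3,4], [1,4,5], [1,5,6], [2,3,5], [2,4,5], [2,4,6], [3,4,6], [3,5,6]

so the chain groups are C_0 ≅ Z^6, C_1 ≅ Z^15, C_2 ≅ Z^10.

Boundary ∂_1: C_1 → C_0 is given by ∂[p,q] = [q] − [p]. For instance
  ∂[4,6] = [6] − [4].
The resulting 6×15 matrix has rank 5, and its Smith normal form has invariant factors (1,1,1,1,1).

∂_2: C_2 → C_1 acts by ∂[p,q,r] = [q,r] − [p,r] + [p,q]. For instance
  ∂[2,3,5] = [3,5] − [2,5] + [2,3],
  ∂[1,3,4] = [3,4] − [1,4] + [1,3].
The 15×10 boundary matrix has rank 10 and Smith normal form diag(1,1,1,1,1,1,1,1,1,2).

Reading off H_k = ker ∂_k / im ∂_{k+1}:

  H_0: rank C_0 − rank ∂_1 = 6 − 5 = 1, and the invariant factors of ∂_1 are all 1, so H_0 ≅ Z.
  H_1: rank ker ∂_1 − rank ∂_2 = (15 − 5) − 10 = 0, and ∂_2 has invariant factor 2 > 1, so H_1 ≅ Z/2.
  H_2: rank ker ∂_2 − rank ∂_3 = (10 − 10) − 0 = 0, and there is no ∂_3, so H_2 ≅ 0.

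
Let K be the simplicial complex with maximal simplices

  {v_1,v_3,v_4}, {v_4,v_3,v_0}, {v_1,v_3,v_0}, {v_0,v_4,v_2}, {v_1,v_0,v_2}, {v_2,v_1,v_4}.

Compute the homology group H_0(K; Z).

Fix the vertex order v_0 < v_1 < v_2 < v_3 < v_4 and write every simplex with vertices in increasing order. Then dim K = 2 and the simplices of K are:

  0-simplices (5): [v_0], [v_1], [v_2], [v_3], [v_4]
  1-simplices (9): [v_0,v_1], [v_0,v_2], [v_0,v_3], [v_0,v_4], [v_1,v_2], [v_1,v_3], [v_1,v_4], [v_2,v_4], [v_3,v_4]
  2-simplices (6): [v_0,v_1,v_2], [v_0,v_1,v_3], [v_0,v_2,v_4], [v_0,v_3,v_4], [v_1,v_2,v_4], [v_1,v_3,v_4]

Hence C_0 ≅ Z^5, C_1 ≅ Z^9, C_2 ≅ Z^6.

∂_1: C_1 → C_0 maps an edge to its endpoints' difference, ∂[p,q] = q − p.
The resulting 5×9 matrix has rank 4, and its Smith normal form has invariant factors (1,1,1,1).

∂_2: C_2 → C_1 sends each 2-simplex [p,q,r] to [q,r] − [p,r] + [p,q]. For instance
  ∂[v_1,v_2,v_4] = [v_2,v_4] − [v_1,v_4] + [v_1,v_2],
  ∂[v_0,v_1,v_3] = [v_1,v_3] − [v_0,v_3] + [v_0,v_1].
As a 9×6 matrix over Z this has rank 5, with invariant factors (1,1,1,1,1).

Now H_k = ker ∂_k / im ∂_{k+1}, so:

  H_0: rank C_0 − rank ∂_1 = 5 − 4 = 1, and the invariant factors of ∂_1 are all 1, so H_0 = Z.

H_0 = Z.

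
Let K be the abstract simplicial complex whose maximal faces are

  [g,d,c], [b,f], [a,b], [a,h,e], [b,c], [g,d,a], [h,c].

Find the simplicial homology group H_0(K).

H_0 ≅ Z.

Take the total order a < b < c < d < e < f < g < h on the vertex set. Then K (dimension 2) consists of the simplices:

  0-simplices (8): a, b, c, d, e, f, g, h
  1-simplices (12): ab, ad, ae, ag, ah, bc, bf, cd, cg, ch, dg, eh
  2-simplices (3): adg, aeh, cdg

giving chain groups C_0 ≅ Z^8, C_1 ≅ Z^12, C_2 ≅ Z^3.

∂_1: C_1 → C_0 is given by ∂[p,q] = [q] − [p]. For instance
  ∂ab = b − a.
As a 8×12 matrix over Z this has rank 7, with invariant factors (1,1,1,1,1,1,1).

∂_2: C_2 → C_1 acts by ∂[p,q,r] = [q,r] − [p,r] + [p,q]. For instance
  ∂aeh = eh − ah + ae,
  ∂cdg = dg − cg + cd.
This gives a 12×3 integer matrix of rank 3; reducing to Smith normal form yields diagonal entries (1,1,1).

From H_k ≅ ker(∂_k) / im(∂_{k+1}) we obtain:

  H_0: rank C_0 − rank ∂_1 = 8 − 7 = 1, and the invariant factors of ∂_1 are all 1, so H_0 ≅ Z.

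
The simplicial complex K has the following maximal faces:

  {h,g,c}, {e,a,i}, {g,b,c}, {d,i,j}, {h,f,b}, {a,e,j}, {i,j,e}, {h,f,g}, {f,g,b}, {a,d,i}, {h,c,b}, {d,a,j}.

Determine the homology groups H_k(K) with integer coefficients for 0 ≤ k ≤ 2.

Fix the vertex order a < b < c < d < e < f < g < h < i < j and write every simplex with vertices in increasing order. Then dim K = 2 and the simplices of K are:

  0-simplices (10): a, b, c, d, e, f, g, h, i, j
  1-simplices (18): ad, ae, ai, aj, bc, bf, bg, bh, cg, ch, di, dj, ei, ej, fg, fh, gh, ij
  2-simplices (12): adi, adj, aei, aej, bcg, bch, bfg, bfh, cgh, dij, eij, fgh

so the chain groups are C_0 ≅ Z^10, C_1 ≅ Z^18, C_2 ≅ Z^12.

Boundary ∂_1: C_1 → C_0 is given by ∂[p,q] = [q] − [p].
The 10×18 boundary matrix has rank 8 and Smith normal form diag(1,1,1,1,1,1,1,1).

∂_2: C_2 → C_1 sends each 2-simplex [p,q,r] to [q,r] − [p,r] + [p,q]. For instance
  ∂bfg = fg − bg + bf,
  ∂dij = ij − dj + di.
This gives a 18×12 integer matrix of rank 10; reducing to Smith normal form yields diagonal entries (1,1,1,1,1,1,1,1,1,1).

From H_k ≅ ker(∂_k) / im(∂_{k+1}) we obtain:

  H_0: rank C_0 − rank ∂_1 = 10 − 8 = 2, and the invariant factors of ∂_1 are all 1, so H_0 = Z^2.
  H_1: rank ker ∂_1 − rank ∂_2 = (18 − 8) − 10 = 0, and the invariant factors of ∂_2 are all 1, so H_1 = 0.
  H_2: rank ker ∂_2 − rank ∂_3 = (12 − 10) − 0 = 2, and there is no ∂_3, so H_2 = Z^2.

As a check, the Euler characteristic is 10 − 18 + 12 = 4, which agrees with 2 − 0 + 2 = 4.

H_0 = Z^2,  H_1 = 0,  H_2 = Z^2.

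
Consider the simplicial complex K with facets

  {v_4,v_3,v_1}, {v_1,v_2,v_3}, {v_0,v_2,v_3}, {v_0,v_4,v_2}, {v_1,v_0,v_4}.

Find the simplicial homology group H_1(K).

Fix the vertex order v_0 < v_1 < v_2 < v_3 < v_4 and write every simplex with vertices in increasing order. Then dim K = 2 and the simplices of K are:

  0-simplices (5): [v_0], [v_1], [v_2], [v_3], [v_4]
  1-simplices (10): [v_0,v_1], [v_0,v_2], [v_0,v_3], [v_0,v_4], [v_1,v_2], [v_1,v_3], [v_1,v_4], [v_2,v_3], [v_2,v_4], [v_3,v_4]
  2-simplices (5): [v_0,v_1,v_4], [v_0,v_2,v_3], [v_0,v_2,v_4], [v_1,v_2,v_3], [v_1,v_3,v_4]

giving chain groups C_0 ≅ Z^5, C_1 ≅ Z^10, C_2 ≅ Z^5.

Boundary ∂_1: C_1 → C_0 sends each edge [p,q] (with p < q) to q − p. For instance
  ∂[v_1,v_3] = [v_3] − [v_1].
This gives a 5×10 integer matrix of rank 4; reducing to Smith normal form yields diagonal entries (1,1,1,1).

∂_2: C_2 → C_1 acts by ∂[p,q,r] = [q,r] − [p,r] + [p,q]. For instance
  ∂[v_1,v_3,v_4] = [v_3,v_4] − [v_1,v_4] + [v_1,v_3],
  ∂[v_0,v_2,v_4] = [v_2,v_4] − [v_0,v_4] + [v_0,v_2].
This gives a 10×5 integer matrix of rank 5; reducing to Smith normal form yields diagonal entries (1,1,1,1,1).

Computing H_k = (kernel of ∂_k) / (image of ∂_{k+1}):

  H_1: rank ker ∂_1 − rank ∂_2 = (10 − 4) − 5 = 1, and the invariant factors of ∂_2 are all 1, so H_1 ≅ Z.

H_1 = Z.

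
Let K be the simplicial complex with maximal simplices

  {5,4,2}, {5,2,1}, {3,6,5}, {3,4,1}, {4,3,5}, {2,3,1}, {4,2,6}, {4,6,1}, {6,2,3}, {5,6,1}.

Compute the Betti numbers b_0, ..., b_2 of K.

b_0 = 1, b_1 = 0, b_2 = 0.

Order the vertices as 1 < 2 < 3 < 4 < 5 < 6. Listing each simplex with vertices in this order, K has dimension 2 with simplices:

  0-simplices (6): [1], [2], [3], [4], [5], [6]
  1-simplices (15): [1,2], [1,3], [1,4], [1,5], [1,6], [2,3], [2,4], [2,5], [2,6], [3,4], [3,5], [3,6], [4,5], [4,6], [5,6]
  2-simplices (10): [1,2,3], [1,2,5], [1,3,4], [1,4,6], [1,5,6], [2,3,6], [2,4,5], [2,4,6], [3,4,5], [3,5,6]

Hence C_0 ≅ Z^6, C_1 ≅ Z^15, C_2 ≅ Z^10.

The boundary map ∂_1: C_1 → C_0 maps an edge to its endpoints' difference, ∂[p,q] = q − p. For instance
  ∂[5,6] = [6] − [5].
This gives a 6×15 integer matrix of rank 5; reducing to Smith normal form yields diagonal entries (1,1,1,1,1).

Boundary ∂_2: C_2 → C_1 sends each 2-simplex [p,q,r] to [q,r] − [p,r] + [p,q]. For instance
  ∂[1,3,4] = [3,4] − [1,4] + [1,3],
  ∂[1,2,5] = [2,5] − [1,5] + [1,2].
This gives a 15×10 integer matrix of rank 10; reducing to Smith normal form yields diagonal entries (1,1,1,1,1,1,1,1,1,2).

From H_k ≅ ker(∂_k) / im(∂_{k+1}) we obtain:

  H_0: rank C_0 − rank ∂_1 = 6 − 5 = 1, and the invariant factors of ∂_1 are all 1, so H_0 = Z.
  H_1: rank ker ∂_1 − rank ∂_2 = (15 − 5) − 10 = 0, and ∂_2 has invariant factor 2 > 1, so H_1 = Z/2.
  H_2: rank ker ∂_2 − rank ∂_3 = (10 − 10) − 0 = 0, and there is no ∂_3, so H_2 = 0.

As a check, the Euler characteristic is 6 − 15 + 10 = 1, which agrees with 1 − 0 + 0 = 1.
(K is a triangulation of the real projective plane RP^2.)

Hence the Betti numbers are b_0 = 1, b_1 = 0, b_2 = 0.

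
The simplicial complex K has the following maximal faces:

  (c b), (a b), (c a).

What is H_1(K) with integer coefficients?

Fix the vertex order a < b < c and write every simplex with vertices in increasing order. Then dim K = 1 and the simplices of K are:

  0-simplices (3): a, b, c
  1-simplices (3): ab, ac, bc

so the chain groups are C_0 ≅ Z^3, C_1 ≅ Z^3.

Boundary ∂_1: C_1 → C_0 is given by ∂[p,q] = [q] − [p].
This gives a 3×3 integer matrix of rank 2; reducing to Smith normal form yields diagonal entries (1,1).

Computing H_k = (kernel of ∂_k) / (image of ∂_{k+1}):

  H_1: rank ker ∂_1 − rank ∂_2 = (3 − 2) − 0 = 1, and there is no ∂_2, so H_1 ≅ Z.

H_1 = Z.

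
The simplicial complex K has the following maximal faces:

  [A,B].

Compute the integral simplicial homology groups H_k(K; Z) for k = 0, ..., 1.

We work with the vertex ordering A < B. The simplices of K, each written with vertices in increasing order, are:

  0-simplices (2): A, B
  1-simplices (1): AB

so the chain groups are C_0 ≅ Z^2, C_1 ≅ Z^1.

Boundary ∂_1: C_1 → C_0 is given by ∂[p,q] = [q] − [p].
This gives a 2×1 integer matrix of rank 1; reducing to Smith normal form yields diagonal entries (1).

Now H_k = ker ∂_k / im ∂_{k+1}, so:

  H_0: rank C_0 − rank ∂_1 = 2 − 1 = 1, and the invariant factors of ∂_1 are all 1, so H_0 = Z.
  H_1: rank ker ∂_1 − rank ∂_2 = (1 − 1) − 0 = 0, and there is no ∂_2, so H_1 = 0.

As a check, the Euler characteristic is 2 − 1 = 1, which agrees with 1 − 0 = 1.
(K is a triangulation of the 1-simplex.)

H_0 ≅ Z,  H_1 = 0.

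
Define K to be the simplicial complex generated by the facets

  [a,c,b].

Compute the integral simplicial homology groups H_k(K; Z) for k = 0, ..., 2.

Take the total order a < b < c on the vertex set. Then K (dimension 2) consists of the simplices:

  0-simplices (3): a, b, c
  1-simplices (3): ab, ac, bc
  2-simplices (1): abc

Hence C_0 ≅ Z^3, C_1 ≅ Z^3, C_2 ≅ Z^1.

The boundary map ∂_1: C_1 → C_0 is given by ∂[p,q] = [q] − [p].
This gives a 3×3 integer matrix of rank 2; reducing to Smith normal form yields diagonal entries (1,1).

The boundary map ∂_2: C_2 → C_1 acts by ∂[p,q,r] = [q,r] − [p,r] + [p,q]. For instance
  ∂abc = bc − ac + ab.
The resulting 3×1 matrix has rank 1, and its Smith normal form has invariant factors (1).

From H_k ≅ ker(∂_k) / im(∂_{k+1}) we obtain:

  H_0: rank C_0 − rank ∂_1 = 3 − 2 = 1, and the invariant factors of ∂_1 are all 1, so H_0 ≅ Z.
  H_1: rank ker ∂_1 − rank ∂_2 = (3 − 2) − 1 = 0, and the invariant factors of ∂_2 are all 1, so H_1 ≅ 0.
  H_2: rank ker ∂_2 − rank ∂_3 = (1 − 1) − 0 = 0, and there is no ∂_3, so H_2 ≅ 0.

As a check, the Euler characteristic is 3 − 3 + 1 = 1, which agrees with 1 − 0 + 0 = 1.

H_0 = Z,  H_1 = 0,  H_2 = 0.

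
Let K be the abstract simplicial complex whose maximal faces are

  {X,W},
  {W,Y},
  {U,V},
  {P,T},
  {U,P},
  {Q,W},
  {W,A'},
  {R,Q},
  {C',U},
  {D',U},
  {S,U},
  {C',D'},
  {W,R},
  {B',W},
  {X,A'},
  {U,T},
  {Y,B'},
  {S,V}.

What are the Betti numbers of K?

b_0 = 2, b_1 = 6.

Fix the vertex order P < Q < R < S < T < U < V < W < X < Y < A' < B' < C' < D' and write every simplex with vertices in increasing order. Then dim K = 1 and the simplices of K are:

  0-simplices (14): [P], [Q], [R], [S], [T], [U], [V], [W], [X], [Y], [A'], [B'], [C'], [D']
  1-simplices (18): [P,T], [P,U], [Q,R], [Q,W], [R,W], [S,U], [S,V], [T,U], [U,V], [U,C'], [U,D'], [W,X], [W,Y], [W,A'], [W,B'], [X,A'], [Y,B'], [C',D']

Hence C_0 ≅ Z^14, C_1 ≅ Z^18.

Boundary ∂_1: C_1 → C_0 maps an edge to its endpoints' difference, ∂[p,q] = q − p.
The 14×18 boundary matrix has rank 12 and Smith normal form diag(1,1,1,1,1,1,1,1,1,1,1,1).

From H_k ≅ ker(∂_k) / im(∂_{k+1}) we obtain:

  H_0: rank C_0 − rank ∂_1 = 14 − 12 = 2, and the invariant factors of ∂_1 are all 1, so H_0 ≅ Z^2.
  H_1: rank ker ∂_1 − rank ∂_2 = (18 − 12) − 0 = 6, and there is no ∂_2, so H_1 ≅ Z^6.

Hence the Betti numbers are b_0 = 2, b_1 = 6.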